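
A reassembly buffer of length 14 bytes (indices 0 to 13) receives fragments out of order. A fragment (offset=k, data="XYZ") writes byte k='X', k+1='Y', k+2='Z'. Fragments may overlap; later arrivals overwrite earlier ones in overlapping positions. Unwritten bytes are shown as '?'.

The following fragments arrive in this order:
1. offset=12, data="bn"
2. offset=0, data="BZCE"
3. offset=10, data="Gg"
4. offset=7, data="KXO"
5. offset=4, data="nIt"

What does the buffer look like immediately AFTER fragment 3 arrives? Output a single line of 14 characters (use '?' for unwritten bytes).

Fragment 1: offset=12 data="bn" -> buffer=????????????bn
Fragment 2: offset=0 data="BZCE" -> buffer=BZCE????????bn
Fragment 3: offset=10 data="Gg" -> buffer=BZCE??????Ggbn

Answer: BZCE??????Ggbn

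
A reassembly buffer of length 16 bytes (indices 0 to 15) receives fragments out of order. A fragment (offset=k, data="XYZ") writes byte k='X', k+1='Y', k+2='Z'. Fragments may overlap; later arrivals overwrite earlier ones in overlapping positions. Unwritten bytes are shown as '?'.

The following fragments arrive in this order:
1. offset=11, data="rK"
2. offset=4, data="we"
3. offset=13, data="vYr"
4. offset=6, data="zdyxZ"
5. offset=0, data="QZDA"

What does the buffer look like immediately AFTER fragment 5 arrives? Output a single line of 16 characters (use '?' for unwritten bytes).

Answer: QZDAwezdyxZrKvYr

Derivation:
Fragment 1: offset=11 data="rK" -> buffer=???????????rK???
Fragment 2: offset=4 data="we" -> buffer=????we?????rK???
Fragment 3: offset=13 data="vYr" -> buffer=????we?????rKvYr
Fragment 4: offset=6 data="zdyxZ" -> buffer=????wezdyxZrKvYr
Fragment 5: offset=0 data="QZDA" -> buffer=QZDAwezdyxZrKvYr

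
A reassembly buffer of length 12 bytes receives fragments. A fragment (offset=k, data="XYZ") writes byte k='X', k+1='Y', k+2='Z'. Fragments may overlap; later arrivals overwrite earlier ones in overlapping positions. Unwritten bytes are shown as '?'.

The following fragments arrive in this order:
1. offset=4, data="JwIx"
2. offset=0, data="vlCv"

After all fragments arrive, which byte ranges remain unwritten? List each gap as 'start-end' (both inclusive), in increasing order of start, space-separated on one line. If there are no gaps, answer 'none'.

Fragment 1: offset=4 len=4
Fragment 2: offset=0 len=4
Gaps: 8-11

Answer: 8-11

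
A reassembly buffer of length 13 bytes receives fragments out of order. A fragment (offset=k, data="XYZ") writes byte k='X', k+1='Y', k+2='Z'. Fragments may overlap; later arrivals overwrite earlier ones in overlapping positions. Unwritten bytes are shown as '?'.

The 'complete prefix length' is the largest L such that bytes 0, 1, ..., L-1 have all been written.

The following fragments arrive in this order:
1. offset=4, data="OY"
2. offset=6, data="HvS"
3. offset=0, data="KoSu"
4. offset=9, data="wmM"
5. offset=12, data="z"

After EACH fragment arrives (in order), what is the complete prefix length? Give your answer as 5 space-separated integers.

Answer: 0 0 9 12 13

Derivation:
Fragment 1: offset=4 data="OY" -> buffer=????OY??????? -> prefix_len=0
Fragment 2: offset=6 data="HvS" -> buffer=????OYHvS???? -> prefix_len=0
Fragment 3: offset=0 data="KoSu" -> buffer=KoSuOYHvS???? -> prefix_len=9
Fragment 4: offset=9 data="wmM" -> buffer=KoSuOYHvSwmM? -> prefix_len=12
Fragment 5: offset=12 data="z" -> buffer=KoSuOYHvSwmMz -> prefix_len=13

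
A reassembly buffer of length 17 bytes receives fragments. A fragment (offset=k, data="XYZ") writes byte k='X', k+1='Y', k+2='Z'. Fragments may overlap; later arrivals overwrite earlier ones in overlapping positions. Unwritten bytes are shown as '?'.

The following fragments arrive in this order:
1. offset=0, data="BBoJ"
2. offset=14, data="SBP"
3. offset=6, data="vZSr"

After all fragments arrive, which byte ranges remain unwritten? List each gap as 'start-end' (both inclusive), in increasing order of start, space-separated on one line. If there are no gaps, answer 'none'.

Fragment 1: offset=0 len=4
Fragment 2: offset=14 len=3
Fragment 3: offset=6 len=4
Gaps: 4-5 10-13

Answer: 4-5 10-13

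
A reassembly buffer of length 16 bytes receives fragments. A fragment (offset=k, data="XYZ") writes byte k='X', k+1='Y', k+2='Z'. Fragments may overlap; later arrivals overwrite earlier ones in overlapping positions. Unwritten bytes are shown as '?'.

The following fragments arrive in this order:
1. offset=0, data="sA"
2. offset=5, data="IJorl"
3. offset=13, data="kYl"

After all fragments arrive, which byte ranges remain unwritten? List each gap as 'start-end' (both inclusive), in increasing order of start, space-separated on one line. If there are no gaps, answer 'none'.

Answer: 2-4 10-12

Derivation:
Fragment 1: offset=0 len=2
Fragment 2: offset=5 len=5
Fragment 3: offset=13 len=3
Gaps: 2-4 10-12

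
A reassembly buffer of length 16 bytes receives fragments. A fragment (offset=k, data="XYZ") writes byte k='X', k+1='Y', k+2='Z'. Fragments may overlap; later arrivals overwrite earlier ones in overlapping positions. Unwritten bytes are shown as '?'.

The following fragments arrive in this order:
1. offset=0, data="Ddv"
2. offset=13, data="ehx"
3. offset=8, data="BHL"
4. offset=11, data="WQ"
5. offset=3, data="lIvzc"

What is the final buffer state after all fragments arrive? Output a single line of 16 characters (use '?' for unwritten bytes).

Answer: DdvlIvzcBHLWQehx

Derivation:
Fragment 1: offset=0 data="Ddv" -> buffer=Ddv?????????????
Fragment 2: offset=13 data="ehx" -> buffer=Ddv??????????ehx
Fragment 3: offset=8 data="BHL" -> buffer=Ddv?????BHL??ehx
Fragment 4: offset=11 data="WQ" -> buffer=Ddv?????BHLWQehx
Fragment 5: offset=3 data="lIvzc" -> buffer=DdvlIvzcBHLWQehx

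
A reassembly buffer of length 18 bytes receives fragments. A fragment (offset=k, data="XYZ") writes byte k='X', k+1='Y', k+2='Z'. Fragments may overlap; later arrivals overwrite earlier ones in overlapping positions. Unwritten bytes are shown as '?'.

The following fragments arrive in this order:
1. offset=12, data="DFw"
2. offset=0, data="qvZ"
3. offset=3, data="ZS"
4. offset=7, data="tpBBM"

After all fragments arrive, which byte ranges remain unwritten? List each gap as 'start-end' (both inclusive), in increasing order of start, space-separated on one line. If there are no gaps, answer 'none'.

Answer: 5-6 15-17

Derivation:
Fragment 1: offset=12 len=3
Fragment 2: offset=0 len=3
Fragment 3: offset=3 len=2
Fragment 4: offset=7 len=5
Gaps: 5-6 15-17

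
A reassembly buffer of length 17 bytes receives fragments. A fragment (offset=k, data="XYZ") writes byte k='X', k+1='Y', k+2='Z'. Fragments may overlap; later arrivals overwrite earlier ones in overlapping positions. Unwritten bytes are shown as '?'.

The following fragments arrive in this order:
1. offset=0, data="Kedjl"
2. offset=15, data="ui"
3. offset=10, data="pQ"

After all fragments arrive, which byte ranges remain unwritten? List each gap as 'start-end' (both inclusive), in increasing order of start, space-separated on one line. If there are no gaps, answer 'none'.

Fragment 1: offset=0 len=5
Fragment 2: offset=15 len=2
Fragment 3: offset=10 len=2
Gaps: 5-9 12-14

Answer: 5-9 12-14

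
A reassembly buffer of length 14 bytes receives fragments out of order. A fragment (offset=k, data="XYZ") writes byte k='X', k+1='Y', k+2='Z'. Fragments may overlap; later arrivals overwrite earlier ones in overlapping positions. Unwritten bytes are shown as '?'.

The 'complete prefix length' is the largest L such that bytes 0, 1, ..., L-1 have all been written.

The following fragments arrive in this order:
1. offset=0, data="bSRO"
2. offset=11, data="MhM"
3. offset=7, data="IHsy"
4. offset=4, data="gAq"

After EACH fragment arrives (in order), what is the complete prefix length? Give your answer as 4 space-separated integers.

Answer: 4 4 4 14

Derivation:
Fragment 1: offset=0 data="bSRO" -> buffer=bSRO?????????? -> prefix_len=4
Fragment 2: offset=11 data="MhM" -> buffer=bSRO???????MhM -> prefix_len=4
Fragment 3: offset=7 data="IHsy" -> buffer=bSRO???IHsyMhM -> prefix_len=4
Fragment 4: offset=4 data="gAq" -> buffer=bSROgAqIHsyMhM -> prefix_len=14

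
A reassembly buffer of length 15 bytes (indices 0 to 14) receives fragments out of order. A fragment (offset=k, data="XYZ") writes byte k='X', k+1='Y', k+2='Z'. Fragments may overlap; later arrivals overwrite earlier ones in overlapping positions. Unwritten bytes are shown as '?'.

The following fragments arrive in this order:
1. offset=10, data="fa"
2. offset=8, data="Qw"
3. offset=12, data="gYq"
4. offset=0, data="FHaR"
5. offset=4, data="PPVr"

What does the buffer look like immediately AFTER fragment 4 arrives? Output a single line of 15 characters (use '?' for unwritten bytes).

Answer: FHaR????QwfagYq

Derivation:
Fragment 1: offset=10 data="fa" -> buffer=??????????fa???
Fragment 2: offset=8 data="Qw" -> buffer=????????Qwfa???
Fragment 3: offset=12 data="gYq" -> buffer=????????QwfagYq
Fragment 4: offset=0 data="FHaR" -> buffer=FHaR????QwfagYq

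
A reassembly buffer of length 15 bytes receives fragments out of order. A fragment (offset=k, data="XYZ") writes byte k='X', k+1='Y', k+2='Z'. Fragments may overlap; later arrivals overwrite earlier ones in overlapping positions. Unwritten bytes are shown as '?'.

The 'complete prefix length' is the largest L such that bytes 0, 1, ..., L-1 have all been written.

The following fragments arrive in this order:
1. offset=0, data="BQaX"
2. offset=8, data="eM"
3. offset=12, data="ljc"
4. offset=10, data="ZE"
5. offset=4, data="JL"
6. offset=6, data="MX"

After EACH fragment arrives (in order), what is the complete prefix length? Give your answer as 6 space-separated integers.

Fragment 1: offset=0 data="BQaX" -> buffer=BQaX??????????? -> prefix_len=4
Fragment 2: offset=8 data="eM" -> buffer=BQaX????eM????? -> prefix_len=4
Fragment 3: offset=12 data="ljc" -> buffer=BQaX????eM??ljc -> prefix_len=4
Fragment 4: offset=10 data="ZE" -> buffer=BQaX????eMZEljc -> prefix_len=4
Fragment 5: offset=4 data="JL" -> buffer=BQaXJL??eMZEljc -> prefix_len=6
Fragment 6: offset=6 data="MX" -> buffer=BQaXJLMXeMZEljc -> prefix_len=15

Answer: 4 4 4 4 6 15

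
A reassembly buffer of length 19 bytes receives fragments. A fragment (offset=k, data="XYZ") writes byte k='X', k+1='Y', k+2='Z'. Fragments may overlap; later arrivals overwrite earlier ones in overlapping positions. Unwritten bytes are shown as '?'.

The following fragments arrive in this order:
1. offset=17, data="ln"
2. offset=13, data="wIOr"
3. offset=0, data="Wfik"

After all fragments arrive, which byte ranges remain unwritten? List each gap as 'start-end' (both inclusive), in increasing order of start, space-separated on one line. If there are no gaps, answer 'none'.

Fragment 1: offset=17 len=2
Fragment 2: offset=13 len=4
Fragment 3: offset=0 len=4
Gaps: 4-12

Answer: 4-12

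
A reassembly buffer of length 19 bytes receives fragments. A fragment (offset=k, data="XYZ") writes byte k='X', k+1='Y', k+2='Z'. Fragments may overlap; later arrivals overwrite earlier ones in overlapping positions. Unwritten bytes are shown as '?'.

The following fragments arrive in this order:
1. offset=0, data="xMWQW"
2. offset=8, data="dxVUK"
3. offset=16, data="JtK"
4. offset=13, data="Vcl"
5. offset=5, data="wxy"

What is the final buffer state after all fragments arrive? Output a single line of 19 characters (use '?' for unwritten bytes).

Fragment 1: offset=0 data="xMWQW" -> buffer=xMWQW??????????????
Fragment 2: offset=8 data="dxVUK" -> buffer=xMWQW???dxVUK??????
Fragment 3: offset=16 data="JtK" -> buffer=xMWQW???dxVUK???JtK
Fragment 4: offset=13 data="Vcl" -> buffer=xMWQW???dxVUKVclJtK
Fragment 5: offset=5 data="wxy" -> buffer=xMWQWwxydxVUKVclJtK

Answer: xMWQWwxydxVUKVclJtK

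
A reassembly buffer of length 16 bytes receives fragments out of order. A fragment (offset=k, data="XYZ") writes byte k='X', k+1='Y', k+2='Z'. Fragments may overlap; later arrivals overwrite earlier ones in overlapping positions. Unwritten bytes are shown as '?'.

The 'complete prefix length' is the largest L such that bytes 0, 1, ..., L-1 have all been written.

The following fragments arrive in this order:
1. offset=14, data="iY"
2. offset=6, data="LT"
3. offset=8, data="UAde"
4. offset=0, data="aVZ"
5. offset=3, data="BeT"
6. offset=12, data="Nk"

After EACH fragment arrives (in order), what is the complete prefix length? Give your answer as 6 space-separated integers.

Answer: 0 0 0 3 12 16

Derivation:
Fragment 1: offset=14 data="iY" -> buffer=??????????????iY -> prefix_len=0
Fragment 2: offset=6 data="LT" -> buffer=??????LT??????iY -> prefix_len=0
Fragment 3: offset=8 data="UAde" -> buffer=??????LTUAde??iY -> prefix_len=0
Fragment 4: offset=0 data="aVZ" -> buffer=aVZ???LTUAde??iY -> prefix_len=3
Fragment 5: offset=3 data="BeT" -> buffer=aVZBeTLTUAde??iY -> prefix_len=12
Fragment 6: offset=12 data="Nk" -> buffer=aVZBeTLTUAdeNkiY -> prefix_len=16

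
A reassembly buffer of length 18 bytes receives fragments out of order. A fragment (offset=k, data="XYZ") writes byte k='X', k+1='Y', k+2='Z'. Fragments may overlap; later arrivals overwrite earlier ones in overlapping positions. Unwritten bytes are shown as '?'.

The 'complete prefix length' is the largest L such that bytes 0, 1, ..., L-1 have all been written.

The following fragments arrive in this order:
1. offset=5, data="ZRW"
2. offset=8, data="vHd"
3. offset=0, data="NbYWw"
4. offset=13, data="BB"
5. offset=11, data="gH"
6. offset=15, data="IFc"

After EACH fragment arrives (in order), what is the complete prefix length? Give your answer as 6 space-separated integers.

Fragment 1: offset=5 data="ZRW" -> buffer=?????ZRW?????????? -> prefix_len=0
Fragment 2: offset=8 data="vHd" -> buffer=?????ZRWvHd??????? -> prefix_len=0
Fragment 3: offset=0 data="NbYWw" -> buffer=NbYWwZRWvHd??????? -> prefix_len=11
Fragment 4: offset=13 data="BB" -> buffer=NbYWwZRWvHd??BB??? -> prefix_len=11
Fragment 5: offset=11 data="gH" -> buffer=NbYWwZRWvHdgHBB??? -> prefix_len=15
Fragment 6: offset=15 data="IFc" -> buffer=NbYWwZRWvHdgHBBIFc -> prefix_len=18

Answer: 0 0 11 11 15 18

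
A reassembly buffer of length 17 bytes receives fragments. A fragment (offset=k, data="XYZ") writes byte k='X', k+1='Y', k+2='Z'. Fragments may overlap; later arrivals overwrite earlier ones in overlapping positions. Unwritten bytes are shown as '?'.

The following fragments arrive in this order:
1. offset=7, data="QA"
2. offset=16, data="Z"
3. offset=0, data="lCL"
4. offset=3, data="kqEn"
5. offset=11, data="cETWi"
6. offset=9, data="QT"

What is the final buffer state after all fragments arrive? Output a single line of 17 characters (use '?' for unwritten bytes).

Fragment 1: offset=7 data="QA" -> buffer=???????QA????????
Fragment 2: offset=16 data="Z" -> buffer=???????QA???????Z
Fragment 3: offset=0 data="lCL" -> buffer=lCL????QA???????Z
Fragment 4: offset=3 data="kqEn" -> buffer=lCLkqEnQA???????Z
Fragment 5: offset=11 data="cETWi" -> buffer=lCLkqEnQA??cETWiZ
Fragment 6: offset=9 data="QT" -> buffer=lCLkqEnQAQTcETWiZ

Answer: lCLkqEnQAQTcETWiZ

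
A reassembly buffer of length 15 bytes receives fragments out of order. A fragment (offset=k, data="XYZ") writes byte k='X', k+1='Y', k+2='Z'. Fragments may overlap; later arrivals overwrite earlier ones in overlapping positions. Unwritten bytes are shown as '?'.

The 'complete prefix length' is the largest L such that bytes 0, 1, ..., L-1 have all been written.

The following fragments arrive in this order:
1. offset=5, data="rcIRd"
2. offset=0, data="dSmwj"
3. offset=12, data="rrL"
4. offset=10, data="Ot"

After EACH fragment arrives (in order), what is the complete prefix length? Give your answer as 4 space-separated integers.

Fragment 1: offset=5 data="rcIRd" -> buffer=?????rcIRd????? -> prefix_len=0
Fragment 2: offset=0 data="dSmwj" -> buffer=dSmwjrcIRd????? -> prefix_len=10
Fragment 3: offset=12 data="rrL" -> buffer=dSmwjrcIRd??rrL -> prefix_len=10
Fragment 4: offset=10 data="Ot" -> buffer=dSmwjrcIRdOtrrL -> prefix_len=15

Answer: 0 10 10 15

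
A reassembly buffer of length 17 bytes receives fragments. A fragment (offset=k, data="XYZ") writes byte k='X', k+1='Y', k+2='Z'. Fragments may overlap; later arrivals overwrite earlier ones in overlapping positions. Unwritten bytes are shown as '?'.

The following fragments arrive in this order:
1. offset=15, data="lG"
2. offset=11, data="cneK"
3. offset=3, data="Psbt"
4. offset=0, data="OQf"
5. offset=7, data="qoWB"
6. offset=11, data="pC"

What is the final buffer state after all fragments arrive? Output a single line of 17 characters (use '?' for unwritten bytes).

Answer: OQfPsbtqoWBpCeKlG

Derivation:
Fragment 1: offset=15 data="lG" -> buffer=???????????????lG
Fragment 2: offset=11 data="cneK" -> buffer=???????????cneKlG
Fragment 3: offset=3 data="Psbt" -> buffer=???Psbt????cneKlG
Fragment 4: offset=0 data="OQf" -> buffer=OQfPsbt????cneKlG
Fragment 5: offset=7 data="qoWB" -> buffer=OQfPsbtqoWBcneKlG
Fragment 6: offset=11 data="pC" -> buffer=OQfPsbtqoWBpCeKlG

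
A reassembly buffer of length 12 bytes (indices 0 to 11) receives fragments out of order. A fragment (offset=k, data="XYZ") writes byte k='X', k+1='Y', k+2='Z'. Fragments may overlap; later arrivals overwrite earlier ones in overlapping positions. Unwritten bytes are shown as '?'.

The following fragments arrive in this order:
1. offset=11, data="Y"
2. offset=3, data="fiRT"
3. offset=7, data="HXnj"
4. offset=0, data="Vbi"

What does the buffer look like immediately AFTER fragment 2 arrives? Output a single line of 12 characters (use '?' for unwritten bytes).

Fragment 1: offset=11 data="Y" -> buffer=???????????Y
Fragment 2: offset=3 data="fiRT" -> buffer=???fiRT????Y

Answer: ???fiRT????Y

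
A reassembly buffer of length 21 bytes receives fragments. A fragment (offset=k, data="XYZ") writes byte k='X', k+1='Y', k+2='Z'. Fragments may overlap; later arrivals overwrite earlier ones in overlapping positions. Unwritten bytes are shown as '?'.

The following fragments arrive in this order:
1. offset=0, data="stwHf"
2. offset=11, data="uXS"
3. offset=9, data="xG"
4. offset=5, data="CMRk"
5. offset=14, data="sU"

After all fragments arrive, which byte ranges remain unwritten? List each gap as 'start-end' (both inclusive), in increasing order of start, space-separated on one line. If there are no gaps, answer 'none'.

Fragment 1: offset=0 len=5
Fragment 2: offset=11 len=3
Fragment 3: offset=9 len=2
Fragment 4: offset=5 len=4
Fragment 5: offset=14 len=2
Gaps: 16-20

Answer: 16-20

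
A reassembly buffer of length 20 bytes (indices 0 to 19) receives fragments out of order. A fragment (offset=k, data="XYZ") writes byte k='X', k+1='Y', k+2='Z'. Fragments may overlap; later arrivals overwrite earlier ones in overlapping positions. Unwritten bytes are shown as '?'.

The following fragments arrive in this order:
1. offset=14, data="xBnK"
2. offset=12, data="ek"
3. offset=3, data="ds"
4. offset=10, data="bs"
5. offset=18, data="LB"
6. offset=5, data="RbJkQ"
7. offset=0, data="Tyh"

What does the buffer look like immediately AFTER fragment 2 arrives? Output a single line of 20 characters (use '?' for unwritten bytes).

Answer: ????????????ekxBnK??

Derivation:
Fragment 1: offset=14 data="xBnK" -> buffer=??????????????xBnK??
Fragment 2: offset=12 data="ek" -> buffer=????????????ekxBnK??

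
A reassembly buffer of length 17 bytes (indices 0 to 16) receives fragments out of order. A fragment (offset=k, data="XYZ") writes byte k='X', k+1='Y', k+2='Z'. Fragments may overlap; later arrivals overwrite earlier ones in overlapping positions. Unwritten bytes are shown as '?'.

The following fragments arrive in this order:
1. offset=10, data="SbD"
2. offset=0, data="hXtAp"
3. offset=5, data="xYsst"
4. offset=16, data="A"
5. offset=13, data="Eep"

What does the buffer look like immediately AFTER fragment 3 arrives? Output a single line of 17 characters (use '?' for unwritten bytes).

Answer: hXtApxYsstSbD????

Derivation:
Fragment 1: offset=10 data="SbD" -> buffer=??????????SbD????
Fragment 2: offset=0 data="hXtAp" -> buffer=hXtAp?????SbD????
Fragment 3: offset=5 data="xYsst" -> buffer=hXtApxYsstSbD????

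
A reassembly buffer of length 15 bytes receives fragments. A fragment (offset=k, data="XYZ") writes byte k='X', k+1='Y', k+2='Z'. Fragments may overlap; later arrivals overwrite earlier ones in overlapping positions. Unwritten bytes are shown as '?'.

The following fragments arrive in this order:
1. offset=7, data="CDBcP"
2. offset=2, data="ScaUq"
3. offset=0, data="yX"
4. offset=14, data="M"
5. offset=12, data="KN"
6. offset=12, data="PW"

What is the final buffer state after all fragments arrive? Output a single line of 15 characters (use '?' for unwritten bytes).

Fragment 1: offset=7 data="CDBcP" -> buffer=???????CDBcP???
Fragment 2: offset=2 data="ScaUq" -> buffer=??ScaUqCDBcP???
Fragment 3: offset=0 data="yX" -> buffer=yXScaUqCDBcP???
Fragment 4: offset=14 data="M" -> buffer=yXScaUqCDBcP??M
Fragment 5: offset=12 data="KN" -> buffer=yXScaUqCDBcPKNM
Fragment 6: offset=12 data="PW" -> buffer=yXScaUqCDBcPPWM

Answer: yXScaUqCDBcPPWM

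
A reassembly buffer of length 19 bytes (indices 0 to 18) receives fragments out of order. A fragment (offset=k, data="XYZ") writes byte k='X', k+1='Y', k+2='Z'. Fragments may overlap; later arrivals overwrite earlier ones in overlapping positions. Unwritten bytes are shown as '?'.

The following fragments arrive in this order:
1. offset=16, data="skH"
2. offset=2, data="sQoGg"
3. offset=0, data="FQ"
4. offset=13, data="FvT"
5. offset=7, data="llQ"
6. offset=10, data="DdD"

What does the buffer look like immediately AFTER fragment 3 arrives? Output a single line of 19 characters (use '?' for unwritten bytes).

Answer: FQsQoGg?????????skH

Derivation:
Fragment 1: offset=16 data="skH" -> buffer=????????????????skH
Fragment 2: offset=2 data="sQoGg" -> buffer=??sQoGg?????????skH
Fragment 3: offset=0 data="FQ" -> buffer=FQsQoGg?????????skH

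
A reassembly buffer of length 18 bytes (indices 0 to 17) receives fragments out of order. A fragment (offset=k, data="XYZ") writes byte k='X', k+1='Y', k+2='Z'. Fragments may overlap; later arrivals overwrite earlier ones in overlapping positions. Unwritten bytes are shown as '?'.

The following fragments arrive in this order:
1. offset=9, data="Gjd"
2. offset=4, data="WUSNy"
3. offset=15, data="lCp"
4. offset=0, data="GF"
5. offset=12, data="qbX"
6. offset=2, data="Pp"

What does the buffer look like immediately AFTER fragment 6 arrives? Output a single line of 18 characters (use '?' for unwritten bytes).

Answer: GFPpWUSNyGjdqbXlCp

Derivation:
Fragment 1: offset=9 data="Gjd" -> buffer=?????????Gjd??????
Fragment 2: offset=4 data="WUSNy" -> buffer=????WUSNyGjd??????
Fragment 3: offset=15 data="lCp" -> buffer=????WUSNyGjd???lCp
Fragment 4: offset=0 data="GF" -> buffer=GF??WUSNyGjd???lCp
Fragment 5: offset=12 data="qbX" -> buffer=GF??WUSNyGjdqbXlCp
Fragment 6: offset=2 data="Pp" -> buffer=GFPpWUSNyGjdqbXlCp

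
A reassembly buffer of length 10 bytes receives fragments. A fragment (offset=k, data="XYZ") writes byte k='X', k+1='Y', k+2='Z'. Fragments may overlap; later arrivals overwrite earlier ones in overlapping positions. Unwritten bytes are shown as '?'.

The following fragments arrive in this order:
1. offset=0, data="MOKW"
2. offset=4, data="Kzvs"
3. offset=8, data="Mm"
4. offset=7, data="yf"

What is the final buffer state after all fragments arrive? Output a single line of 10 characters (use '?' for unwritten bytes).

Fragment 1: offset=0 data="MOKW" -> buffer=MOKW??????
Fragment 2: offset=4 data="Kzvs" -> buffer=MOKWKzvs??
Fragment 3: offset=8 data="Mm" -> buffer=MOKWKzvsMm
Fragment 4: offset=7 data="yf" -> buffer=MOKWKzvyfm

Answer: MOKWKzvyfm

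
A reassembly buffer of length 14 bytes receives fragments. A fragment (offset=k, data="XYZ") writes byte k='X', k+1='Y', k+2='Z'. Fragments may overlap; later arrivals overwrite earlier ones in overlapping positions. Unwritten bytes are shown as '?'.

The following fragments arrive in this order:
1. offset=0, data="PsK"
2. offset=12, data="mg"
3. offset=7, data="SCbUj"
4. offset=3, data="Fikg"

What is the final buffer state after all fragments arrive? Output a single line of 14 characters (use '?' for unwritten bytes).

Fragment 1: offset=0 data="PsK" -> buffer=PsK???????????
Fragment 2: offset=12 data="mg" -> buffer=PsK?????????mg
Fragment 3: offset=7 data="SCbUj" -> buffer=PsK????SCbUjmg
Fragment 4: offset=3 data="Fikg" -> buffer=PsKFikgSCbUjmg

Answer: PsKFikgSCbUjmg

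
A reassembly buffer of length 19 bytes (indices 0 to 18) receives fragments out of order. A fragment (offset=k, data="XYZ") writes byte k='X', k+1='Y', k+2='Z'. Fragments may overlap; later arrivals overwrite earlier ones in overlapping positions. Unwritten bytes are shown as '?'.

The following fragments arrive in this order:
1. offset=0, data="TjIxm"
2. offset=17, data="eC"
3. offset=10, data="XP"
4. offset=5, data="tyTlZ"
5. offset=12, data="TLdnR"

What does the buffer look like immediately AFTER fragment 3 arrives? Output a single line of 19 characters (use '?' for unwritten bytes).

Fragment 1: offset=0 data="TjIxm" -> buffer=TjIxm??????????????
Fragment 2: offset=17 data="eC" -> buffer=TjIxm????????????eC
Fragment 3: offset=10 data="XP" -> buffer=TjIxm?????XP?????eC

Answer: TjIxm?????XP?????eC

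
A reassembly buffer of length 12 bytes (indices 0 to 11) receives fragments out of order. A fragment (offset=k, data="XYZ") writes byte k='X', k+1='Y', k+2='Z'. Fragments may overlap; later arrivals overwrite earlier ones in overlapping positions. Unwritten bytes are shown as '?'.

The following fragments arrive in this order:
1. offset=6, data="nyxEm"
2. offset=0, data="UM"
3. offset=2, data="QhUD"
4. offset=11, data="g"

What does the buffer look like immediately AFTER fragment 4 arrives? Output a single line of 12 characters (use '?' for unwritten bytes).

Fragment 1: offset=6 data="nyxEm" -> buffer=??????nyxEm?
Fragment 2: offset=0 data="UM" -> buffer=UM????nyxEm?
Fragment 3: offset=2 data="QhUD" -> buffer=UMQhUDnyxEm?
Fragment 4: offset=11 data="g" -> buffer=UMQhUDnyxEmg

Answer: UMQhUDnyxEmg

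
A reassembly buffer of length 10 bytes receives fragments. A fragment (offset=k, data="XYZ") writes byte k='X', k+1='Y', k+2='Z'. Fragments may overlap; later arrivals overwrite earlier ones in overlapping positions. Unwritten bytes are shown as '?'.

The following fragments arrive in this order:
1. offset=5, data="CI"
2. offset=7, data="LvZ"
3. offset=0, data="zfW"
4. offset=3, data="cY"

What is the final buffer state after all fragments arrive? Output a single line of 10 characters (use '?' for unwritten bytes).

Fragment 1: offset=5 data="CI" -> buffer=?????CI???
Fragment 2: offset=7 data="LvZ" -> buffer=?????CILvZ
Fragment 3: offset=0 data="zfW" -> buffer=zfW??CILvZ
Fragment 4: offset=3 data="cY" -> buffer=zfWcYCILvZ

Answer: zfWcYCILvZ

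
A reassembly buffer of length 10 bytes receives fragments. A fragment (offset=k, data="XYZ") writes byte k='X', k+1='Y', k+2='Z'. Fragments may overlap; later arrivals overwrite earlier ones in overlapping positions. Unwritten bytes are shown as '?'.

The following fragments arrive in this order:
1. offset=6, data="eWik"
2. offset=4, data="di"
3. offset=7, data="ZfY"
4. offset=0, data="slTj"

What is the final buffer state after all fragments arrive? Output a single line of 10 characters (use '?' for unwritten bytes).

Fragment 1: offset=6 data="eWik" -> buffer=??????eWik
Fragment 2: offset=4 data="di" -> buffer=????dieWik
Fragment 3: offset=7 data="ZfY" -> buffer=????dieZfY
Fragment 4: offset=0 data="slTj" -> buffer=slTjdieZfY

Answer: slTjdieZfY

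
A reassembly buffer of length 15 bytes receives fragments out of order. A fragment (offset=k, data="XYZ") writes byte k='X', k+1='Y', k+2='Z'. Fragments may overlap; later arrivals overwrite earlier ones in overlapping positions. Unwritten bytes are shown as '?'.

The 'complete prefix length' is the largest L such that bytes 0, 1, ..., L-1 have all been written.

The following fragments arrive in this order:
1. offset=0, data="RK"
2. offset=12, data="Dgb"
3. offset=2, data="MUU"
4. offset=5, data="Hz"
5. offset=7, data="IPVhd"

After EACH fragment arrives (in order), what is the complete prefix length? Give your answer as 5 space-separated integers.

Fragment 1: offset=0 data="RK" -> buffer=RK????????????? -> prefix_len=2
Fragment 2: offset=12 data="Dgb" -> buffer=RK??????????Dgb -> prefix_len=2
Fragment 3: offset=2 data="MUU" -> buffer=RKMUU???????Dgb -> prefix_len=5
Fragment 4: offset=5 data="Hz" -> buffer=RKMUUHz?????Dgb -> prefix_len=7
Fragment 5: offset=7 data="IPVhd" -> buffer=RKMUUHzIPVhdDgb -> prefix_len=15

Answer: 2 2 5 7 15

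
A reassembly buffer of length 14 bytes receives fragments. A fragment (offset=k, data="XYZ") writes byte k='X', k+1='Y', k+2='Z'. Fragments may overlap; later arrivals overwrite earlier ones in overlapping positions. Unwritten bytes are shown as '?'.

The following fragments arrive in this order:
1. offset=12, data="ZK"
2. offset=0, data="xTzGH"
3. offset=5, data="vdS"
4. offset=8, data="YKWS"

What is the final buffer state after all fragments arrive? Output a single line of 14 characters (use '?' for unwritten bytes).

Fragment 1: offset=12 data="ZK" -> buffer=????????????ZK
Fragment 2: offset=0 data="xTzGH" -> buffer=xTzGH???????ZK
Fragment 3: offset=5 data="vdS" -> buffer=xTzGHvdS????ZK
Fragment 4: offset=8 data="YKWS" -> buffer=xTzGHvdSYKWSZK

Answer: xTzGHvdSYKWSZK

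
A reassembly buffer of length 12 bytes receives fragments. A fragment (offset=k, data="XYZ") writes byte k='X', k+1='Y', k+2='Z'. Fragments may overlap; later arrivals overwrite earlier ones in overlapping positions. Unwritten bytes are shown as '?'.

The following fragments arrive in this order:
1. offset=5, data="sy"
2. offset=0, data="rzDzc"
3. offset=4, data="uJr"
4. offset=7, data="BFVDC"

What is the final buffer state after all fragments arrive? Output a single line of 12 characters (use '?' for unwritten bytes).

Fragment 1: offset=5 data="sy" -> buffer=?????sy?????
Fragment 2: offset=0 data="rzDzc" -> buffer=rzDzcsy?????
Fragment 3: offset=4 data="uJr" -> buffer=rzDzuJr?????
Fragment 4: offset=7 data="BFVDC" -> buffer=rzDzuJrBFVDC

Answer: rzDzuJrBFVDC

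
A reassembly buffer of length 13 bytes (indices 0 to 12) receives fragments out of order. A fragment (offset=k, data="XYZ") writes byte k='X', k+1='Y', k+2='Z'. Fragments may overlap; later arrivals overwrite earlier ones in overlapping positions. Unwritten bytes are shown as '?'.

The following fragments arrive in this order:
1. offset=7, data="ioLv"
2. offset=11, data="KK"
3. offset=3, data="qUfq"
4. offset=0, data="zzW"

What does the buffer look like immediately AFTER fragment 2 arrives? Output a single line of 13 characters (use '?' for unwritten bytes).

Answer: ???????ioLvKK

Derivation:
Fragment 1: offset=7 data="ioLv" -> buffer=???????ioLv??
Fragment 2: offset=11 data="KK" -> buffer=???????ioLvKK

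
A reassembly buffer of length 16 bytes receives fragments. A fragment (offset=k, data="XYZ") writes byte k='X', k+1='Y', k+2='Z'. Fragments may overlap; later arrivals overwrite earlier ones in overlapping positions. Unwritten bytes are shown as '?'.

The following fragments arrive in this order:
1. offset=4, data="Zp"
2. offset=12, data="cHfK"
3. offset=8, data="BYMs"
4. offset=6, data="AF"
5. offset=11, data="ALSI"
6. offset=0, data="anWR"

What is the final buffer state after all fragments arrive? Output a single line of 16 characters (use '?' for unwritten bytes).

Answer: anWRZpAFBYMALSIK

Derivation:
Fragment 1: offset=4 data="Zp" -> buffer=????Zp??????????
Fragment 2: offset=12 data="cHfK" -> buffer=????Zp??????cHfK
Fragment 3: offset=8 data="BYMs" -> buffer=????Zp??BYMscHfK
Fragment 4: offset=6 data="AF" -> buffer=????ZpAFBYMscHfK
Fragment 5: offset=11 data="ALSI" -> buffer=????ZpAFBYMALSIK
Fragment 6: offset=0 data="anWR" -> buffer=anWRZpAFBYMALSIK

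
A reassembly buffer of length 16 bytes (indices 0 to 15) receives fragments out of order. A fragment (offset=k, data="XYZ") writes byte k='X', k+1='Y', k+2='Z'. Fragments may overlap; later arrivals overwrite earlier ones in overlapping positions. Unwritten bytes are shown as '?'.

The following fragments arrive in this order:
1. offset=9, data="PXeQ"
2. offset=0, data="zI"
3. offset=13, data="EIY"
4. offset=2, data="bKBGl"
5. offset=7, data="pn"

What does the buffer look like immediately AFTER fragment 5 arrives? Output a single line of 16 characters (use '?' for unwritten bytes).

Fragment 1: offset=9 data="PXeQ" -> buffer=?????????PXeQ???
Fragment 2: offset=0 data="zI" -> buffer=zI???????PXeQ???
Fragment 3: offset=13 data="EIY" -> buffer=zI???????PXeQEIY
Fragment 4: offset=2 data="bKBGl" -> buffer=zIbKBGl??PXeQEIY
Fragment 5: offset=7 data="pn" -> buffer=zIbKBGlpnPXeQEIY

Answer: zIbKBGlpnPXeQEIY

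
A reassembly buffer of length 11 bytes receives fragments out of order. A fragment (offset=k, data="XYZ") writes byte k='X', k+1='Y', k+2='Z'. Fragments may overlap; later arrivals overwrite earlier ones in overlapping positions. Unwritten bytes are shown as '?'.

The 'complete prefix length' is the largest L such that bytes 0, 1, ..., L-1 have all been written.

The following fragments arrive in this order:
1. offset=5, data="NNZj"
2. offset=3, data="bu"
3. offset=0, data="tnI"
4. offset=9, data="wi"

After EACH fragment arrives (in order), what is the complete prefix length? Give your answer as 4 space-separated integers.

Answer: 0 0 9 11

Derivation:
Fragment 1: offset=5 data="NNZj" -> buffer=?????NNZj?? -> prefix_len=0
Fragment 2: offset=3 data="bu" -> buffer=???buNNZj?? -> prefix_len=0
Fragment 3: offset=0 data="tnI" -> buffer=tnIbuNNZj?? -> prefix_len=9
Fragment 4: offset=9 data="wi" -> buffer=tnIbuNNZjwi -> prefix_len=11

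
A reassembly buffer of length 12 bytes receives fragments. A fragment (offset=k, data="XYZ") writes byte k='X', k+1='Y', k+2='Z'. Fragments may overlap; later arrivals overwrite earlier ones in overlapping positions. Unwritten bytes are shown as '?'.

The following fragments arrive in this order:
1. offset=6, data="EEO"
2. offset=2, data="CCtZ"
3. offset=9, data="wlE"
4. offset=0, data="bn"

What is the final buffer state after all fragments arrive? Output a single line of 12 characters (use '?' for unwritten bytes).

Answer: bnCCtZEEOwlE

Derivation:
Fragment 1: offset=6 data="EEO" -> buffer=??????EEO???
Fragment 2: offset=2 data="CCtZ" -> buffer=??CCtZEEO???
Fragment 3: offset=9 data="wlE" -> buffer=??CCtZEEOwlE
Fragment 4: offset=0 data="bn" -> buffer=bnCCtZEEOwlE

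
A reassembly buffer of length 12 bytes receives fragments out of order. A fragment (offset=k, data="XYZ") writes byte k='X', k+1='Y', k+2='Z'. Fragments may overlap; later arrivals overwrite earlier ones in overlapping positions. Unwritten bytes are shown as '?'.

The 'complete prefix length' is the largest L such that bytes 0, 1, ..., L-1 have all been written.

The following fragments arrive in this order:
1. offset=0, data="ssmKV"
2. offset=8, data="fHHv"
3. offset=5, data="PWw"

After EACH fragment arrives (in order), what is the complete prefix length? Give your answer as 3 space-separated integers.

Answer: 5 5 12

Derivation:
Fragment 1: offset=0 data="ssmKV" -> buffer=ssmKV??????? -> prefix_len=5
Fragment 2: offset=8 data="fHHv" -> buffer=ssmKV???fHHv -> prefix_len=5
Fragment 3: offset=5 data="PWw" -> buffer=ssmKVPWwfHHv -> prefix_len=12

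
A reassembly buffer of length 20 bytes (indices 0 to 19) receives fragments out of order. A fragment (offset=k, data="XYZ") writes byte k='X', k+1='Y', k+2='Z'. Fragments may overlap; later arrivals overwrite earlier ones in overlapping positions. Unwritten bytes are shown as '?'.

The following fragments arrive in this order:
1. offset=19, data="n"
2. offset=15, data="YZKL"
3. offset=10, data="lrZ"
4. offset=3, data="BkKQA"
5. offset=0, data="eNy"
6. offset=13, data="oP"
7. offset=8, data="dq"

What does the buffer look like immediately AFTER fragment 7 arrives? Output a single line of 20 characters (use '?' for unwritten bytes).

Fragment 1: offset=19 data="n" -> buffer=???????????????????n
Fragment 2: offset=15 data="YZKL" -> buffer=???????????????YZKLn
Fragment 3: offset=10 data="lrZ" -> buffer=??????????lrZ??YZKLn
Fragment 4: offset=3 data="BkKQA" -> buffer=???BkKQA??lrZ??YZKLn
Fragment 5: offset=0 data="eNy" -> buffer=eNyBkKQA??lrZ??YZKLn
Fragment 6: offset=13 data="oP" -> buffer=eNyBkKQA??lrZoPYZKLn
Fragment 7: offset=8 data="dq" -> buffer=eNyBkKQAdqlrZoPYZKLn

Answer: eNyBkKQAdqlrZoPYZKLn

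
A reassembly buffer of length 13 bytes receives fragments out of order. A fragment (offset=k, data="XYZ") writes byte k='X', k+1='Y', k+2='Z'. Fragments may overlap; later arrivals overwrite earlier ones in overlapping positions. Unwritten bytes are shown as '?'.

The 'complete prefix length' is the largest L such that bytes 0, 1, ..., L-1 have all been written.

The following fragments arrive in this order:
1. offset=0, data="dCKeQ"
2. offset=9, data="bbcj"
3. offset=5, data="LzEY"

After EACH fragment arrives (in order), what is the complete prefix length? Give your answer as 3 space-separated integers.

Fragment 1: offset=0 data="dCKeQ" -> buffer=dCKeQ???????? -> prefix_len=5
Fragment 2: offset=9 data="bbcj" -> buffer=dCKeQ????bbcj -> prefix_len=5
Fragment 3: offset=5 data="LzEY" -> buffer=dCKeQLzEYbbcj -> prefix_len=13

Answer: 5 5 13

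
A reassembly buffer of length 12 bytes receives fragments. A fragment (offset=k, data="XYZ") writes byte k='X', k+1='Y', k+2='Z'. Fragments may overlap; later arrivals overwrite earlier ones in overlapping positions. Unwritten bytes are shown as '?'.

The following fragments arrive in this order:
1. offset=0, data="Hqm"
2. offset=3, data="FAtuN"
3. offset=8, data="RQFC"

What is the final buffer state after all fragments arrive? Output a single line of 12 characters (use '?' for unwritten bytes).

Answer: HqmFAtuNRQFC

Derivation:
Fragment 1: offset=0 data="Hqm" -> buffer=Hqm?????????
Fragment 2: offset=3 data="FAtuN" -> buffer=HqmFAtuN????
Fragment 3: offset=8 data="RQFC" -> buffer=HqmFAtuNRQFC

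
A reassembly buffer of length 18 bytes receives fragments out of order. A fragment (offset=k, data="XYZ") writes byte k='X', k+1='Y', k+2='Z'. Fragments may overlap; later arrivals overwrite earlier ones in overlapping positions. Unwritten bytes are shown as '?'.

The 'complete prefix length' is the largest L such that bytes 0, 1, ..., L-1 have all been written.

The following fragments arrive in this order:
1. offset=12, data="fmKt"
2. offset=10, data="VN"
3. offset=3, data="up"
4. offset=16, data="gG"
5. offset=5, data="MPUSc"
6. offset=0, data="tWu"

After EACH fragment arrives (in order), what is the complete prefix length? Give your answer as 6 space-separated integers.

Answer: 0 0 0 0 0 18

Derivation:
Fragment 1: offset=12 data="fmKt" -> buffer=????????????fmKt?? -> prefix_len=0
Fragment 2: offset=10 data="VN" -> buffer=??????????VNfmKt?? -> prefix_len=0
Fragment 3: offset=3 data="up" -> buffer=???up?????VNfmKt?? -> prefix_len=0
Fragment 4: offset=16 data="gG" -> buffer=???up?????VNfmKtgG -> prefix_len=0
Fragment 5: offset=5 data="MPUSc" -> buffer=???upMPUScVNfmKtgG -> prefix_len=0
Fragment 6: offset=0 data="tWu" -> buffer=tWuupMPUScVNfmKtgG -> prefix_len=18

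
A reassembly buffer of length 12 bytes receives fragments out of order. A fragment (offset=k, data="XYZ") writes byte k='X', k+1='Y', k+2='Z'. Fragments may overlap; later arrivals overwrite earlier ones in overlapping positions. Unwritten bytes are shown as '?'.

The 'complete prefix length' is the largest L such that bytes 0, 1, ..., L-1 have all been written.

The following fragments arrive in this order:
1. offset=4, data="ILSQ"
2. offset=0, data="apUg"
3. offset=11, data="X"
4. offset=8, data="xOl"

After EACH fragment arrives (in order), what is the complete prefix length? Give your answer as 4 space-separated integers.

Fragment 1: offset=4 data="ILSQ" -> buffer=????ILSQ???? -> prefix_len=0
Fragment 2: offset=0 data="apUg" -> buffer=apUgILSQ???? -> prefix_len=8
Fragment 3: offset=11 data="X" -> buffer=apUgILSQ???X -> prefix_len=8
Fragment 4: offset=8 data="xOl" -> buffer=apUgILSQxOlX -> prefix_len=12

Answer: 0 8 8 12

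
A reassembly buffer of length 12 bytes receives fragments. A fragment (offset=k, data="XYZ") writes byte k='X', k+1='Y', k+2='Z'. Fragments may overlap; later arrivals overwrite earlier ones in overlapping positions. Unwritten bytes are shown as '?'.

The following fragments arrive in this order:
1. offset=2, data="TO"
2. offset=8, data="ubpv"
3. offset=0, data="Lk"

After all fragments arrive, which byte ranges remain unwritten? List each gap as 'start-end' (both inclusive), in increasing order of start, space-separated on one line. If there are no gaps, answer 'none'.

Answer: 4-7

Derivation:
Fragment 1: offset=2 len=2
Fragment 2: offset=8 len=4
Fragment 3: offset=0 len=2
Gaps: 4-7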